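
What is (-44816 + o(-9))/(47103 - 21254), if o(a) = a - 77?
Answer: -44902/25849 ≈ -1.7371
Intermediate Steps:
o(a) = -77 + a
(-44816 + o(-9))/(47103 - 21254) = (-44816 + (-77 - 9))/(47103 - 21254) = (-44816 - 86)/25849 = -44902*1/25849 = -44902/25849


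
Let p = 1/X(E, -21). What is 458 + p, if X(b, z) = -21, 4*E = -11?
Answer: 9617/21 ≈ 457.95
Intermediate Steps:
E = -11/4 (E = (¼)*(-11) = -11/4 ≈ -2.7500)
p = -1/21 (p = 1/(-21) = -1/21 ≈ -0.047619)
458 + p = 458 - 1/21 = 9617/21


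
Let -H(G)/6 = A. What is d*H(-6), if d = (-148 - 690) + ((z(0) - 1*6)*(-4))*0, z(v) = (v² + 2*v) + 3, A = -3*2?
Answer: -30168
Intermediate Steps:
A = -6
H(G) = 36 (H(G) = -6*(-6) = 36)
z(v) = 3 + v² + 2*v
d = -838 (d = (-148 - 690) + (((3 + 0² + 2*0) - 1*6)*(-4))*0 = -838 + (((3 + 0 + 0) - 6)*(-4))*0 = -838 + ((3 - 6)*(-4))*0 = -838 - 3*(-4)*0 = -838 + 12*0 = -838 + 0 = -838)
d*H(-6) = -838*36 = -30168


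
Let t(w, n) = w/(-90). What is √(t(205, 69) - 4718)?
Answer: I*√169930/6 ≈ 68.704*I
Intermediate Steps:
t(w, n) = -w/90 (t(w, n) = w*(-1/90) = -w/90)
√(t(205, 69) - 4718) = √(-1/90*205 - 4718) = √(-41/18 - 4718) = √(-84965/18) = I*√169930/6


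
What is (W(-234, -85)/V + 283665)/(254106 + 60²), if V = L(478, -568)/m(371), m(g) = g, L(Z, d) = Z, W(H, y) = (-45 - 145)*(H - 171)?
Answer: 13678360/10265289 ≈ 1.3325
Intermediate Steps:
W(H, y) = 32490 - 190*H (W(H, y) = -190*(-171 + H) = 32490 - 190*H)
V = 478/371 ≈ 1.2884
(W(-234, -85)/V + 283665)/(254106 + 60²) = ((32490 - 190*(-234))/(478/371) + 283665)/(254106 + 60²) = ((32490 + 44460)*(371/478) + 283665)/(254106 + 3600) = (76950*(371/478) + 283665)/257706 = (14274225/239 + 283665)*(1/257706) = (82070160/239)*(1/257706) = 13678360/10265289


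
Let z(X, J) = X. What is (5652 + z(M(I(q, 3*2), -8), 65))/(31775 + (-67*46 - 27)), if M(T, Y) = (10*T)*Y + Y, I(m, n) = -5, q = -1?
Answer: 3022/14333 ≈ 0.21084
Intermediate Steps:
M(T, Y) = Y + 10*T*Y (M(T, Y) = 10*T*Y + Y = Y + 10*T*Y)
(5652 + z(M(I(q, 3*2), -8), 65))/(31775 + (-67*46 - 27)) = (5652 - 8*(1 + 10*(-5)))/(31775 + (-67*46 - 27)) = (5652 - 8*(1 - 50))/(31775 + (-3082 - 27)) = (5652 - 8*(-49))/(31775 - 3109) = (5652 + 392)/28666 = 6044*(1/28666) = 3022/14333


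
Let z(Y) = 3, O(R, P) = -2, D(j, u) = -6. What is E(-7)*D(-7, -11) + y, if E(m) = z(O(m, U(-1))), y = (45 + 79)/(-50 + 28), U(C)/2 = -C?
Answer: -260/11 ≈ -23.636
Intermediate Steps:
U(C) = -2*C (U(C) = 2*(-C) = -2*C)
y = -62/11 (y = 124/(-22) = 124*(-1/22) = -62/11 ≈ -5.6364)
E(m) = 3
E(-7)*D(-7, -11) + y = 3*(-6) - 62/11 = -18 - 62/11 = -260/11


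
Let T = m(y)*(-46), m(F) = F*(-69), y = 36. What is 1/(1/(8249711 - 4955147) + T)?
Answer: 3294564/376450060897 ≈ 8.7517e-6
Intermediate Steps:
m(F) = -69*F
T = 114264 (T = -69*36*(-46) = -2484*(-46) = 114264)
1/(1/(8249711 - 4955147) + T) = 1/(1/(8249711 - 4955147) + 114264) = 1/(1/3294564 + 114264) = 1/(376450060897/3294564) = 3294564/376450060897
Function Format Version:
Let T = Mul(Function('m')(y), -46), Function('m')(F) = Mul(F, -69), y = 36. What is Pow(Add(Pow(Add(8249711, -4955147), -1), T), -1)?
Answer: Rational(3294564, 376450060897) ≈ 8.7517e-6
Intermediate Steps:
Function('m')(F) = Mul(-69, F)
T = 114264 (T = Mul(Mul(-69, 36), -46) = Mul(-2484, -46) = 114264)
Pow(Add(Pow(Add(8249711, -4955147), -1), T), -1) = Pow(Add(Pow(Add(8249711, -4955147), -1), 114264), -1) = Pow(Add(Pow(3294564, -1), 114264), -1) = Pow(Add(Rational(1, 3294564), 114264), -1) = Pow(Rational(376450060897, 3294564), -1) = Rational(3294564, 376450060897)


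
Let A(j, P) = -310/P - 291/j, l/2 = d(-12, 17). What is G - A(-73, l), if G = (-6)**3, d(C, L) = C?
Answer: -204023/876 ≈ -232.90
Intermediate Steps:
l = -24 (l = 2*(-12) = -24)
G = -216
G - A(-73, l) = -216 - (-310/(-24) - 291/(-73)) = -216 - (-310*(-1/24) - 291*(-1/73)) = -216 - (155/12 + 291/73) = -216 - 1*14807/876 = -216 - 14807/876 = -204023/876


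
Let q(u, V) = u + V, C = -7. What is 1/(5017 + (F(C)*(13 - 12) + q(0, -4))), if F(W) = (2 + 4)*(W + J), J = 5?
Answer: 1/5001 ≈ 0.00019996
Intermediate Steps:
F(W) = 30 + 6*W (F(W) = (2 + 4)*(W + 5) = 6*(5 + W) = 30 + 6*W)
q(u, V) = V + u
1/(5017 + (F(C)*(13 - 12) + q(0, -4))) = 1/(5017 + ((30 + 6*(-7))*(13 - 12) + (-4 + 0))) = 1/(5017 + ((30 - 42)*1 - 4)) = 1/(5017 + (-12*1 - 4)) = 1/(5017 + (-12 - 4)) = 1/(5017 - 16) = 1/5001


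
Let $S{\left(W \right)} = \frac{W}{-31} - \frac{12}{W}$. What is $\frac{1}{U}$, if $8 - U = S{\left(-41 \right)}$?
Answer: $\frac{1271}{8115} \approx 0.15662$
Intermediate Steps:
$S{\left(W \right)} = - \frac{12}{W} - \frac{W}{31}$ ($S{\left(W \right)} = W \left(- \frac{1}{31}\right) - \frac{12}{W} = - \frac{W}{31} - \frac{12}{W} = - \frac{12}{W} - \frac{W}{31}$)
$U = \frac{8115}{1271}$ ($U = 8 - \left(- \frac{12}{-41} - - \frac{41}{31}\right) = 8 - \left(\left(-12\right) \left(- \frac{1}{41}\right) + \frac{41}{31}\right) = 8 - \left(\frac{12}{41} + \frac{41}{31}\right) = 8 - \frac{2053}{1271} = \frac{8115}{1271} \approx 6.3847$)
$\frac{1}{U} = \frac{1}{\frac{8115}{1271}} = \frac{1271}{8115}$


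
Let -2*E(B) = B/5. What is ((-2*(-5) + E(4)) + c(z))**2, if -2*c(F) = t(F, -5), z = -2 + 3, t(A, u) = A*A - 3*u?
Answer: 64/25 ≈ 2.5600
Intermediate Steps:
E(B) = -B/10 (E(B) = -B/(2*5) = -B/10)
t(A, u) = A**2 - 3*u
z = 1
c(F) = -15/2 - F**2/2 (c(F) = -(F**2 - 3*(-5))/2 = -(F**2 + 15)/2 = -(15 + F**2)/2 = -15/2 - F**2/2)
((-2*(-5) + E(4)) + c(z))**2 = ((-2*(-5) - 1/10*4) + (-15/2 - 1/2*1**2))**2 = ((10 - 2/5) + (-15/2 - 1/2*1))**2 = (48/5 + (-15/2 - 1/2))**2 = (48/5 - 8)**2 = (8/5)**2 = 64/25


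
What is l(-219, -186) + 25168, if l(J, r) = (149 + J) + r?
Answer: 24912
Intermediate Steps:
l(J, r) = 149 + J + r
l(-219, -186) + 25168 = (149 - 219 - 186) + 25168 = -256 + 25168 = 24912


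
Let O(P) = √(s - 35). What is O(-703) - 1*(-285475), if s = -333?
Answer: 285475 + 4*I*√23 ≈ 2.8548e+5 + 19.183*I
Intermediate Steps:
O(P) = 4*I*√23 (O(P) = √(-333 - 35) = √(-368) = 4*I*√23)
O(-703) - 1*(-285475) = 4*I*√23 - 1*(-285475) = 4*I*√23 + 285475 = 285475 + 4*I*√23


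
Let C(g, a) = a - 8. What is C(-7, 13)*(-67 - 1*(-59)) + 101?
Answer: 61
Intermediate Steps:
C(g, a) = -8 + a
C(-7, 13)*(-67 - 1*(-59)) + 101 = (-8 + 13)*(-67 - 1*(-59)) + 101 = 5*(-67 + 59) + 101 = 5*(-8) + 101 = -40 + 101 = 61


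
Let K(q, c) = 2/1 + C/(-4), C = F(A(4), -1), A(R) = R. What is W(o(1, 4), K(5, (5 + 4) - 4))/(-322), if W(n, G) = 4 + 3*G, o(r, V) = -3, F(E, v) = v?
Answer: -43/1288 ≈ -0.033385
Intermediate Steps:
C = -1
K(q, c) = 9/4 (K(q, c) = 2/1 - 1/(-4) = 2*1 - 1*(-1/4) = 2 + 1/4 = 9/4)
W(o(1, 4), K(5, (5 + 4) - 4))/(-322) = (4 + 3*(9/4))/(-322) = (4 + 27/4)*(-1/322) = (43/4)*(-1/322) = -43/1288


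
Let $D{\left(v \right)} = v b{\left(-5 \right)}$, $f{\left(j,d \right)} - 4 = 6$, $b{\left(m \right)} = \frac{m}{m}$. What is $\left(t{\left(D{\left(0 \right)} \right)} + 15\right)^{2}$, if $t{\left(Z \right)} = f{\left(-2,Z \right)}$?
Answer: $625$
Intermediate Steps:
$b{\left(m \right)} = 1$
$f{\left(j,d \right)} = 10$ ($f{\left(j,d \right)} = 4 + 6 = 10$)
$D{\left(v \right)} = v$ ($D{\left(v \right)} = v 1 = v$)
$t{\left(Z \right)} = 10$
$\left(t{\left(D{\left(0 \right)} \right)} + 15\right)^{2} = \left(10 + 15\right)^{2} = 25^{2} = 625$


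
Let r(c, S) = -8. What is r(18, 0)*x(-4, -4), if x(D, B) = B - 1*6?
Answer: 80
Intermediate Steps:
x(D, B) = -6 + B (x(D, B) = B - 6 = -6 + B)
r(18, 0)*x(-4, -4) = -8*(-6 - 4) = -8*(-10) = 80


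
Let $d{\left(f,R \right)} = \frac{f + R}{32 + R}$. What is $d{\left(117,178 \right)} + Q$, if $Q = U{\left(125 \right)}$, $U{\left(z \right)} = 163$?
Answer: $\frac{6905}{42} \approx 164.4$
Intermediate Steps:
$d{\left(f,R \right)} = \frac{R + f}{32 + R}$
$Q = 163$
$d{\left(117,178 \right)} + Q = \frac{178 + 117}{32 + 178} + 163 = \frac{1}{210} \cdot 295 + 163 = \frac{59}{42} + 163 = \frac{6905}{42}$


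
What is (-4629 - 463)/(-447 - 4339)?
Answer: 2546/2393 ≈ 1.0639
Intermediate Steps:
(-4629 - 463)/(-447 - 4339) = -5092/(-4786) = -5092*(-1/4786) = 2546/2393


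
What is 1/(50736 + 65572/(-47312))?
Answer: 11828/600089015 ≈ 1.9710e-5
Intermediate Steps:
1/(50736 + 65572/(-47312)) = 1/(50736 + 65572*(-1/47312)) = 1/(50736 - 16393/11828) = 1/(600089015/11828) = 11828/600089015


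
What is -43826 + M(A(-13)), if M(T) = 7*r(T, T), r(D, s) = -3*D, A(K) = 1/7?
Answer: -43829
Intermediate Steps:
A(K) = ⅐
M(T) = -21*T (M(T) = 7*(-3*T) = -21*T)
-43826 + M(A(-13)) = -43826 - 21*⅐ = -43826 - 3 = -43829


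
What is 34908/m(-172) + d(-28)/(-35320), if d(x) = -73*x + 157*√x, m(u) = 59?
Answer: 308207491/520970 - 157*I*√7/17660 ≈ 591.6 - 0.023521*I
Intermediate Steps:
34908/m(-172) + d(-28)/(-35320) = 34908/59 + (-73*(-28) + 157*√(-28))/(-35320) = 34908*(1/59) + (2044 + 157*(2*I*√7))*(-1/35320) = 34908/59 + (2044 + 314*I*√7)*(-1/35320) = 34908/59 + (-511/8830 - 157*I*√7/17660) = 308207491/520970 - 157*I*√7/17660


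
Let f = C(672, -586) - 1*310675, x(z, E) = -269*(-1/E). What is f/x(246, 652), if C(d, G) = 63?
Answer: -202519024/269 ≈ -7.5286e+5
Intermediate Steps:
x(z, E) = 269/E (x(z, E) = -(-269)/E = 269/E)
f = -310612 (f = 63 - 1*310675 = 63 - 310675 = -310612)
f/x(246, 652) = -310612/(269/652) = -310612/(269*(1/652)) = -310612/269/652 = -310612*652/269 = -202519024/269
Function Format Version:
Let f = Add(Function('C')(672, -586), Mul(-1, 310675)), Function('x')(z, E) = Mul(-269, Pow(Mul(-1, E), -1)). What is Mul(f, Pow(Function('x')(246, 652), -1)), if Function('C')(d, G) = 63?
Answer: Rational(-202519024, 269) ≈ -7.5286e+5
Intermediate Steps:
Function('x')(z, E) = Mul(269, Pow(E, -1)) (Function('x')(z, E) = Mul(-269, Mul(-1, Pow(E, -1))) = Mul(269, Pow(E, -1)))
f = -310612 (f = Add(63, Mul(-1, 310675)) = Add(63, -310675) = -310612)
Mul(f, Pow(Function('x')(246, 652), -1)) = Mul(-310612, Pow(Mul(269, Pow(652, -1)), -1)) = Mul(-310612, Pow(Mul(269, Rational(1, 652)), -1)) = Mul(-310612, Pow(Rational(269, 652), -1)) = Mul(-310612, Rational(652, 269)) = Rational(-202519024, 269)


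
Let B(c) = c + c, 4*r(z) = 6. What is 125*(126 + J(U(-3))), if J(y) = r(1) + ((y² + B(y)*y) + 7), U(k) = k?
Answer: 40375/2 ≈ 20188.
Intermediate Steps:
r(z) = 3/2 (r(z) = (¼)*6 = 3/2)
B(c) = 2*c
J(y) = 17/2 + 3*y² (J(y) = 3/2 + ((y² + (2*y)*y) + 7) = 3/2 + ((y² + 2*y²) + 7) = 3/2 + (3*y² + 7) = 3/2 + (7 + 3*y²) = 17/2 + 3*y²)
125*(126 + J(U(-3))) = 125*(126 + (17/2 + 3*(-3)²)) = 125*(126 + (17/2 + 3*9)) = 125*(126 + (17/2 + 27)) = 125*(126 + 71/2) = 125*(323/2) = 40375/2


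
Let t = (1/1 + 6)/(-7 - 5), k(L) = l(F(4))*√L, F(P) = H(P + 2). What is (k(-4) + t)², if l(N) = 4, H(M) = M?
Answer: (7 - 96*I)²/144 ≈ -63.66 - 9.3333*I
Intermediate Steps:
F(P) = 2 + P (F(P) = P + 2 = 2 + P)
k(L) = 4*√L
t = -7/12 (t = (1 + 6)/(-12) = 7*(-1/12) = -7/12 ≈ -0.58333)
(k(-4) + t)² = (4*√(-4) - 7/12)² = (4*(2*I) - 7/12)² = (8*I - 7/12)² = (-7/12 + 8*I)²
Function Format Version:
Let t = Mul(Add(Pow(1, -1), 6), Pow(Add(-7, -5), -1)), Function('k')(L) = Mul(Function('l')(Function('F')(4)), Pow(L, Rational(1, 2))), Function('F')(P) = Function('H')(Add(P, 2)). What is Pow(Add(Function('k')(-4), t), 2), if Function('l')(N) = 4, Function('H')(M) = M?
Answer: Mul(Rational(1, 144), Pow(Add(7, Mul(-96, I)), 2)) ≈ Add(-63.660, Mul(-9.3333, I))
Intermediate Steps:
Function('F')(P) = Add(2, P) (Function('F')(P) = Add(P, 2) = Add(2, P))
Function('k')(L) = Mul(4, Pow(L, Rational(1, 2)))
t = Rational(-7, 12) (t = Mul(Add(1, 6), Pow(-12, -1)) = Mul(7, Rational(-1, 12)) = Rational(-7, 12) ≈ -0.58333)
Pow(Add(Function('k')(-4), t), 2) = Pow(Add(Mul(4, Pow(-4, Rational(1, 2))), Rational(-7, 12)), 2) = Pow(Add(Mul(4, Mul(2, I)), Rational(-7, 12)), 2) = Pow(Add(Mul(8, I), Rational(-7, 12)), 2) = Pow(Add(Rational(-7, 12), Mul(8, I)), 2)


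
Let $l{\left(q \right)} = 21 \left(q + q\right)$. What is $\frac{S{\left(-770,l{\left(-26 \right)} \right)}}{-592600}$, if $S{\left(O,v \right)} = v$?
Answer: $\frac{273}{148150} \approx 0.0018427$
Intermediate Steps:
$l{\left(q \right)} = 42 q$ ($l{\left(q \right)} = 21 \cdot 2 q = 42 q$)
$\frac{S{\left(-770,l{\left(-26 \right)} \right)}}{-592600} = \frac{42 \left(-26\right)}{-592600} = \left(-1092\right) \left(- \frac{1}{592600}\right) = \frac{273}{148150}$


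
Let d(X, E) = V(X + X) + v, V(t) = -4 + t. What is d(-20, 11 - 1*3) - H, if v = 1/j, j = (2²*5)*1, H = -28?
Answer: -319/20 ≈ -15.950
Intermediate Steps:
j = 20 (j = (4*5)*1 = 20*1 = 20)
v = 1/20 ≈ 0.050000
d(X, E) = -79/20 + 2*X (d(X, E) = (-4 + (X + X)) + 1/20 = (-4 + 2*X) + 1/20 = -79/20 + 2*X)
d(-20, 11 - 1*3) - H = (-79/20 + 2*(-20)) - 1*(-28) = (-79/20 - 40) + 28 = -879/20 + 28 = -319/20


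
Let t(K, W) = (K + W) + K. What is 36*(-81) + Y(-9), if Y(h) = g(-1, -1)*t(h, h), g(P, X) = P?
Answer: -2889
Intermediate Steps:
t(K, W) = W + 2*K
Y(h) = -3*h (Y(h) = -(h + 2*h) = -3*h)
36*(-81) + Y(-9) = 36*(-81) - 3*(-9) = -2916 + 27 = -2889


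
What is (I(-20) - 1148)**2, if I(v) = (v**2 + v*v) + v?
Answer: 135424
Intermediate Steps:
I(v) = v + 2*v**2 (I(v) = (v**2 + v**2) + v = 2*v**2 + v = v + 2*v**2)
(I(-20) - 1148)**2 = (-20*(1 + 2*(-20)) - 1148)**2 = (-20*(1 - 40) - 1148)**2 = (-20*(-39) - 1148)**2 = (780 - 1148)**2 = (-368)**2 = 135424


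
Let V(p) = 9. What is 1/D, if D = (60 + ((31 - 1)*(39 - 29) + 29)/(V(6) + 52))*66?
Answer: 61/263274 ≈ 0.00023170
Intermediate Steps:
D = 263274/61 (D = (60 + ((31 - 1)*(39 - 29) + 29)/(9 + 52))*66 = (60 + (30*10 + 29)/61)*66 = (60 + (300 + 29)*(1/61))*66 = (60 + 329*(1/61))*66 = (60 + 329/61)*66 = (3989/61)*66 = 263274/61 ≈ 4316.0)
1/D = 1/(263274/61) = 61/263274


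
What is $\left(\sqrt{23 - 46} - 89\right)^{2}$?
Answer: $\left(89 - i \sqrt{23}\right)^{2} \approx 7898.0 - 853.66 i$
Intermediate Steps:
$\left(\sqrt{23 - 46} - 89\right)^{2} = \left(\sqrt{-23} - 89\right)^{2} = \left(i \sqrt{23} - 89\right)^{2} = \left(-89 + i \sqrt{23}\right)^{2}$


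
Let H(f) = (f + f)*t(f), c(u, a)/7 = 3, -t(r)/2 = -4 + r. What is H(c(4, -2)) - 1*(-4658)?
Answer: 3230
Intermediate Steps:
t(r) = 8 - 2*r (t(r) = -2*(-4 + r) = 8 - 2*r)
c(u, a) = 21 (c(u, a) = 7*3 = 21)
H(f) = 2*f*(8 - 2*f) (H(f) = (f + f)*(8 - 2*f) = (2*f)*(8 - 2*f) = 2*f*(8 - 2*f))
H(c(4, -2)) - 1*(-4658) = 4*21*(4 - 1*21) - 1*(-4658) = 4*21*(4 - 21) + 4658 = 4*21*(-17) + 4658 = -1428 + 4658 = 3230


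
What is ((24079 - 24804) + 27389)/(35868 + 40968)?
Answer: 2222/6403 ≈ 0.34702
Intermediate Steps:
((24079 - 24804) + 27389)/(35868 + 40968) = (-725 + 27389)/76836 = 26664*(1/76836) = 2222/6403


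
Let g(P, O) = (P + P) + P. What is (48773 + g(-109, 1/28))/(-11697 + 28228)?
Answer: 48446/16531 ≈ 2.9306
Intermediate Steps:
g(P, O) = 3*P (g(P, O) = 2*P + P = 3*P)
(48773 + g(-109, 1/28))/(-11697 + 28228) = (48773 + 3*(-109))/(-11697 + 28228) = (48773 - 327)/16531 = 48446*(1/16531) = 48446/16531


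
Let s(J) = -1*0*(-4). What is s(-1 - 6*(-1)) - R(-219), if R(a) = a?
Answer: 219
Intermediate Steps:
s(J) = 0 (s(J) = 0*(-4) = 0)
s(-1 - 6*(-1)) - R(-219) = 0 - 1*(-219) = 0 + 219 = 219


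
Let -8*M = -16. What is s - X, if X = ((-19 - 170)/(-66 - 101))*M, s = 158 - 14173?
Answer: -2340883/167 ≈ -14017.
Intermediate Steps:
M = 2 (M = -⅛*(-16) = 2)
s = -14015
X = 378/167 (X = ((-19 - 170)/(-66 - 101))*2 = -189/(-167)*2 = -189*(-1/167)*2 = (189/167)*2 = 378/167 ≈ 2.2635)
s - X = -14015 - 1*378/167 = -14015 - 378/167 = -2340883/167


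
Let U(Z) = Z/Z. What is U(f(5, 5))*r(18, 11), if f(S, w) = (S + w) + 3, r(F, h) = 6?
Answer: 6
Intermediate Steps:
f(S, w) = 3 + S + w
U(Z) = 1
U(f(5, 5))*r(18, 11) = 1*6 = 6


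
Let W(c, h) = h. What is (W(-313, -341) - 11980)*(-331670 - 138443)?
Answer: 5792262273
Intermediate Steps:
(W(-313, -341) - 11980)*(-331670 - 138443) = (-341 - 11980)*(-331670 - 138443) = -12321*(-470113) = 5792262273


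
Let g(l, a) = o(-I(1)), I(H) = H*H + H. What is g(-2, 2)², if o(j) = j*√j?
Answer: -8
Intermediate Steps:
I(H) = H + H² (I(H) = H² + H = H + H²)
o(j) = j^(3/2)
g(l, a) = -2*I*√2 (g(l, a) = (-(1 + 1))^(3/2) = (-2)^(3/2) = -2*I*√2)
g(-2, 2)² = (-2*I*√2)² = -8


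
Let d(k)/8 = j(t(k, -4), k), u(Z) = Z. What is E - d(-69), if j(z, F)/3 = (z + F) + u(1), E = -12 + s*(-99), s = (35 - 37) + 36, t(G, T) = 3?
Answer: -1818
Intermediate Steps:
s = 34 (s = -2 + 36 = 34)
E = -3378 (E = -12 + 34*(-99) = -12 - 3366 = -3378)
j(z, F) = 3 + 3*F + 3*z (j(z, F) = 3*((z + F) + 1) = 3*((F + z) + 1) = 3*(1 + F + z) = 3 + 3*F + 3*z)
d(k) = 96 + 24*k (d(k) = 8*(3 + 3*k + 3*3) = 8*(3 + 3*k + 9) = 8*(12 + 3*k) = 96 + 24*k)
E - d(-69) = -3378 - (96 + 24*(-69)) = -3378 - (96 - 1656) = -3378 - 1*(-1560) = -3378 + 1560 = -1818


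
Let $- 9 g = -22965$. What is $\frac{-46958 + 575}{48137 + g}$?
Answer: $- \frac{139149}{152066} \approx -0.91506$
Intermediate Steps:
$g = \frac{7655}{3}$ ($g = \left(- \frac{1}{9}\right) \left(-22965\right) = \frac{7655}{3} \approx 2551.7$)
$\frac{-46958 + 575}{48137 + g} = \frac{-46958 + 575}{48137 + \frac{7655}{3}} = - \frac{46383}{\frac{152066}{3}} = \left(-46383\right) \frac{3}{152066} = - \frac{139149}{152066}$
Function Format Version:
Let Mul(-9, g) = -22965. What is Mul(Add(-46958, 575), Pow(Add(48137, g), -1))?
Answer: Rational(-139149, 152066) ≈ -0.91506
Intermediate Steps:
g = Rational(7655, 3) (g = Mul(Rational(-1, 9), -22965) = Rational(7655, 3) ≈ 2551.7)
Mul(Add(-46958, 575), Pow(Add(48137, g), -1)) = Mul(Add(-46958, 575), Pow(Add(48137, Rational(7655, 3)), -1)) = Mul(-46383, Pow(Rational(152066, 3), -1)) = Mul(-46383, Rational(3, 152066)) = Rational(-139149, 152066)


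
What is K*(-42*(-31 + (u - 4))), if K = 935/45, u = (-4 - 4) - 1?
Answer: 115192/3 ≈ 38397.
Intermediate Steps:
u = -9 (u = -8 - 1 = -9)
K = 187/9 (K = 935*(1/45) = 187/9 ≈ 20.778)
K*(-42*(-31 + (u - 4))) = 187*(-42*(-31 + (-9 - 4)))/9 = 187*(-42*(-31 - 13))/9 = 187*(-42*(-44))/9 = (187/9)*1848 = 115192/3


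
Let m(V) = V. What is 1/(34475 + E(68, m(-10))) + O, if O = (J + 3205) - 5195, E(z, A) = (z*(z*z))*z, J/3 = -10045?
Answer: -687984213374/21415851 ≈ -32125.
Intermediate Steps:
J = -30135 (J = 3*(-10045) = -30135)
E(z, A) = z⁴ (E(z, A) = (z*z²)*z = z³*z = z⁴)
O = -32125 (O = (-30135 + 3205) - 5195 = -26930 - 5195 = -32125)
1/(34475 + E(68, m(-10))) + O = 1/(34475 + 68⁴) - 32125 = 1/(34475 + 21381376) - 32125 = 1/21415851 - 32125 = -687984213374/21415851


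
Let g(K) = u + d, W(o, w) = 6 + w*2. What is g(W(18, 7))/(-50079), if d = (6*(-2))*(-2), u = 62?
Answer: -86/50079 ≈ -0.0017173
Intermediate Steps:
W(o, w) = 6 + 2*w
d = 24 (d = -12*(-2) = 24)
g(K) = 86 (g(K) = 62 + 24 = 86)
g(W(18, 7))/(-50079) = 86/(-50079) = 86*(-1/50079) = -86/50079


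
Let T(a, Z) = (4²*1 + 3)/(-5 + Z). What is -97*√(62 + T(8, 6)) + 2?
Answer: -871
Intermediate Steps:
T(a, Z) = 19/(-5 + Z) (T(a, Z) = (16*1 + 3)/(-5 + Z) = (16 + 3)/(-5 + Z) = 19/(-5 + Z))
-97*√(62 + T(8, 6)) + 2 = -97*√(62 + 19/(-5 + 6)) + 2 = -97*√(62 + 19/1) + 2 = -97*√(62 + 19*1) + 2 = -97*√(62 + 19) + 2 = -97*√81 + 2 = -97*9 + 2 = -873 + 2 = -871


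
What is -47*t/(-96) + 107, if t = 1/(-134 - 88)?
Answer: 2280337/21312 ≈ 107.00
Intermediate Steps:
t = -1/222 (t = 1/(-222) = -1/222 ≈ -0.0045045)
-47*t/(-96) + 107 = -(-47)/(222*(-96)) + 107 = -(-47)*(-1)/(222*96) + 107 = -47*1/21312 + 107 = -47/21312 + 107 = 2280337/21312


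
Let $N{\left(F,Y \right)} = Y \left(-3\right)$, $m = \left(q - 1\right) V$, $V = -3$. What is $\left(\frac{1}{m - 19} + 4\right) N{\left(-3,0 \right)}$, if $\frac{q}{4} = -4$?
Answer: $0$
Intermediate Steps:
$q = -16$ ($q = 4 \left(-4\right) = -16$)
$m = 51$ ($m = \left(-16 - 1\right) \left(-3\right) = \left(-17\right) \left(-3\right) = 51$)
$N{\left(F,Y \right)} = - 3 Y$
$\left(\frac{1}{m - 19} + 4\right) N{\left(-3,0 \right)} = \left(\frac{1}{51 - 19} + 4\right) \left(\left(-3\right) 0\right) = \left(\frac{1}{32} + 4\right) 0 = \frac{129}{32} \cdot 0 = 0$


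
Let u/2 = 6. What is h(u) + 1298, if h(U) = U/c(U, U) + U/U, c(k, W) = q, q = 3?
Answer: 1303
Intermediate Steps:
u = 12 (u = 2*6 = 12)
c(k, W) = 3
h(U) = 1 + U/3 (h(U) = U/3 + U/U = U*(⅓) + 1 = U/3 + 1 = 1 + U/3)
h(u) + 1298 = (1 + (⅓)*12) + 1298 = (1 + 4) + 1298 = 5 + 1298 = 1303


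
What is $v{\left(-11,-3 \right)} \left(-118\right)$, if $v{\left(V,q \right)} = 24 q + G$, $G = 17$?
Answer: $6490$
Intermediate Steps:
$v{\left(V,q \right)} = 17 + 24 q$ ($v{\left(V,q \right)} = 24 q + 17 = 17 + 24 q$)
$v{\left(-11,-3 \right)} \left(-118\right) = \left(17 + 24 \left(-3\right)\right) \left(-118\right) = \left(17 - 72\right) \left(-118\right) = \left(-55\right) \left(-118\right) = 6490$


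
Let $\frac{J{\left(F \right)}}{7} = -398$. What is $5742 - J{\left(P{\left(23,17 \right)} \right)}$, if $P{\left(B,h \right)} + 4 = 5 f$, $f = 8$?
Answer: $8528$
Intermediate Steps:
$P{\left(B,h \right)} = 36$ ($P{\left(B,h \right)} = -4 + 5 \cdot 8 = -4 + 40 = 36$)
$J{\left(F \right)} = -2786$ ($J{\left(F \right)} = 7 \left(-398\right) = -2786$)
$5742 - J{\left(P{\left(23,17 \right)} \right)} = 5742 - -2786 = 5742 + 2786 = 8528$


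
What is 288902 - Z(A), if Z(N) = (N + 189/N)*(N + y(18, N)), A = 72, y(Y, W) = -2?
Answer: 1134713/4 ≈ 2.8368e+5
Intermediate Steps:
Z(N) = (-2 + N)*(N + 189/N) (Z(N) = (N + 189/N)*(N - 2) = (N + 189/N)*(-2 + N) = (-2 + N)*(N + 189/N))
288902 - Z(A) = 288902 - (189 + 72**2 - 378/72 - 2*72) = 288902 - (189 + 5184 - 378*1/72 - 144) = 288902 - (189 + 5184 - 21/4 - 144) = 288902 - 1*20895/4 = 288902 - 20895/4 = 1134713/4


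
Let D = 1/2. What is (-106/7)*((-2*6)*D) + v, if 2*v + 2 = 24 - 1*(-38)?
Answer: 846/7 ≈ 120.86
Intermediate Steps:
v = 30 (v = -1 + (24 - 1*(-38))/2 = -1 + (24 + 38)/2 = -1 + (½)*62 = -1 + 31 = 30)
D = ½ ≈ 0.50000
(-106/7)*((-2*6)*D) + v = (-106/7)*(-2*6*(½)) + 30 = (-106*⅐)*(-12*½) + 30 = -106/7*(-6) + 30 = 636/7 + 30 = 846/7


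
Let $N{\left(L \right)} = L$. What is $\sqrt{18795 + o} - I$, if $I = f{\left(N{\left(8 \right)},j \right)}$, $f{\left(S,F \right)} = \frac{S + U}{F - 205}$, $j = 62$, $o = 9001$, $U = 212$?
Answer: $\frac{20}{13} + 2 \sqrt{6949} \approx 168.26$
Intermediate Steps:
$f{\left(S,F \right)} = \frac{212 + S}{-205 + F}$ ($f{\left(S,F \right)} = \frac{S + 212}{F - 205} = \frac{212 + S}{-205 + F}$)
$I = - \frac{20}{13}$ ($I = \frac{212 + 8}{-205 + 62} = \frac{1}{-143} \cdot 220 = \left(- \frac{1}{143}\right) 220 = - \frac{20}{13} \approx -1.5385$)
$\sqrt{18795 + o} - I = \sqrt{18795 + 9001} - - \frac{20}{13} = \sqrt{27796} + \frac{20}{13} = 2 \sqrt{6949} + \frac{20}{13} = \frac{20}{13} + 2 \sqrt{6949}$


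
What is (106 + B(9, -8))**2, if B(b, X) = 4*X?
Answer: 5476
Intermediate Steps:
(106 + B(9, -8))**2 = (106 + 4*(-8))**2 = (106 - 32)**2 = 74**2 = 5476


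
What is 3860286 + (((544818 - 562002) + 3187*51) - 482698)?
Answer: 3522941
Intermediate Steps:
3860286 + (((544818 - 562002) + 3187*51) - 482698) = 3860286 + ((-17184 + 162537) - 482698) = 3860286 + (145353 - 482698) = 3860286 - 337345 = 3522941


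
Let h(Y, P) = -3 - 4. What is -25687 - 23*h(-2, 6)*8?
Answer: -24399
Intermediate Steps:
h(Y, P) = -7
-25687 - 23*h(-2, 6)*8 = -25687 - 23*(-7)*8 = -25687 + 161*8 = -25687 + 1288 = -24399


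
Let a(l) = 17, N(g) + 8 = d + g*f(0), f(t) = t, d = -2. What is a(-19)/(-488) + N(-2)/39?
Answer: -5543/19032 ≈ -0.29125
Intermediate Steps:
N(g) = -10 (N(g) = -8 + (-2 + g*0) = -8 + (-2 + 0) = -8 - 2 = -10)
a(-19)/(-488) + N(-2)/39 = 17/(-488) - 10/39 = 17*(-1/488) - 10*1/39 = -17/488 - 10/39 = -5543/19032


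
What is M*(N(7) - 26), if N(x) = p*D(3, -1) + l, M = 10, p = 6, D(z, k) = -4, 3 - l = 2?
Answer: -490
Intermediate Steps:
l = 1 (l = 3 - 1*2 = 3 - 2 = 1)
N(x) = -23 (N(x) = 6*(-4) + 1 = -24 + 1 = -23)
M*(N(7) - 26) = 10*(-23 - 26) = 10*(-49) = -490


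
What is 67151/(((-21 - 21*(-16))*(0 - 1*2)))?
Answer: -9593/90 ≈ -106.59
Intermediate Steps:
67151/(((-21 - 21*(-16))*(0 - 1*2))) = 67151/(((-21 + 336)*(0 - 2))) = 67151/((315*(-2))) = 67151/(-630) = 67151*(-1/630) = -9593/90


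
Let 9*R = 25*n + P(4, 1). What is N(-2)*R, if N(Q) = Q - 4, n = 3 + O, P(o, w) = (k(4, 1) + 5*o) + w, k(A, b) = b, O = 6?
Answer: -494/3 ≈ -164.67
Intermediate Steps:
P(o, w) = 1 + w + 5*o (P(o, w) = (1 + 5*o) + w = 1 + w + 5*o)
n = 9 (n = 3 + 6 = 9)
N(Q) = -4 + Q
R = 247/9 (R = (25*9 + (1 + 1 + 5*4))/9 = (225 + (1 + 1 + 20))/9 = (225 + 22)/9 = (⅑)*247 = 247/9 ≈ 27.444)
N(-2)*R = (-4 - 2)*(247/9) = -6*247/9 = -494/3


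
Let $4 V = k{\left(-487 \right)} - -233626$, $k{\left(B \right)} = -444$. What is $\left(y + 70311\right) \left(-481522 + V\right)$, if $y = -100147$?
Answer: $12627385854$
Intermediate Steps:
$V = \frac{116591}{2}$ ($V = \frac{-444 - -233626}{4} = \frac{-444 + 233626}{4} = \frac{1}{4} \cdot 233182 = \frac{116591}{2} \approx 58296.0$)
$\left(y + 70311\right) \left(-481522 + V\right) = \left(-100147 + 70311\right) \left(-481522 + \frac{116591}{2}\right) = \left(-29836\right) \left(- \frac{846453}{2}\right) = 12627385854$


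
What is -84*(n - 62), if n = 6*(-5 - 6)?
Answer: 10752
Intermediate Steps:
n = -66 (n = 6*(-11) = -66)
-84*(n - 62) = -84*(-66 - 62) = -84*(-128) = 10752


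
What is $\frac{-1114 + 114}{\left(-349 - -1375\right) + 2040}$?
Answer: $- \frac{500}{1533} \approx -0.32616$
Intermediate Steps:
$\frac{-1114 + 114}{\left(-349 - -1375\right) + 2040} = - \frac{1000}{\left(-349 + 1375\right) + 2040} = - \frac{1000}{1026 + 2040} = - \frac{1000}{3066} = \left(-1000\right) \frac{1}{3066} = - \frac{500}{1533}$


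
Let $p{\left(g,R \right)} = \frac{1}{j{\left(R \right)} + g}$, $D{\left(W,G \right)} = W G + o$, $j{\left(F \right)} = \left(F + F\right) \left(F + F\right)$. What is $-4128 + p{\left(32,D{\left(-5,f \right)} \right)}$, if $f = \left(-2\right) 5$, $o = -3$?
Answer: $- \frac{36607103}{8868} \approx -4128.0$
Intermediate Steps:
$j{\left(F \right)} = 4 F^{2}$ ($j{\left(F \right)} = 2 F 2 F = 4 F^{2}$)
$f = -10$
$D{\left(W,G \right)} = -3 + G W$ ($D{\left(W,G \right)} = W G - 3 = G W - 3 = -3 + G W$)
$p{\left(g,R \right)} = \frac{1}{g + 4 R^{2}}$ ($p{\left(g,R \right)} = \frac{1}{4 R^{2} + g} = \frac{1}{g + 4 R^{2}}$)
$-4128 + p{\left(32,D{\left(-5,f \right)} \right)} = -4128 + \frac{1}{32 + 4 \left(-3 - -50\right)^{2}} = -4128 + \frac{1}{32 + 4 \left(-3 + 50\right)^{2}} = -4128 + \frac{1}{32 + 4 \cdot 47^{2}} = -4128 + \frac{1}{32 + 4 \cdot 2209} = -4128 + \frac{1}{32 + 8836} = -4128 + \frac{1}{8868} = - \frac{36607103}{8868}$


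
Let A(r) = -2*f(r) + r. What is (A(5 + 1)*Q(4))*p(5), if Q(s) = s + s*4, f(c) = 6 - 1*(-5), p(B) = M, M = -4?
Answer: 1280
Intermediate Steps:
p(B) = -4
f(c) = 11 (f(c) = 6 + 5 = 11)
Q(s) = 5*s (Q(s) = s + 4*s = 5*s)
A(r) = -22 + r (A(r) = -2*11 + r = -22 + r)
(A(5 + 1)*Q(4))*p(5) = ((-22 + (5 + 1))*(5*4))*(-4) = ((-22 + 6)*20)*(-4) = -16*20*(-4) = -320*(-4) = 1280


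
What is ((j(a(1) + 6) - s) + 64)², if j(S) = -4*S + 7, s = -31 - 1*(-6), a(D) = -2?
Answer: 6400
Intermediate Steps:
s = -25 (s = -31 + 6 = -25)
j(S) = 7 - 4*S
((j(a(1) + 6) - s) + 64)² = (((7 - 4*(-2 + 6)) - 1*(-25)) + 64)² = (((7 - 4*4) + 25) + 64)² = (((7 - 16) + 25) + 64)² = ((-9 + 25) + 64)² = (16 + 64)² = 80² = 6400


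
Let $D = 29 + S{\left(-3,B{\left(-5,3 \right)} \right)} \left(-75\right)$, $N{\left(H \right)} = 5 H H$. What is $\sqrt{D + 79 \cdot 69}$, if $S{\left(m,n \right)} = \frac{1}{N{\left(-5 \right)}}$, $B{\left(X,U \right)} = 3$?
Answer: $\frac{\sqrt{136985}}{5} \approx 74.023$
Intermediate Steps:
$N{\left(H \right)} = 5 H^{2}$
$S{\left(m,n \right)} = \frac{1}{125}$ ($S{\left(m,n \right)} = \frac{1}{5 \left(-5\right)^{2}} = \frac{1}{5 \cdot 25} = \frac{1}{125}$)
$D = \frac{142}{5}$ ($D = 29 + \frac{1}{125} \left(-75\right) = 29 - \frac{3}{5} = \frac{142}{5} \approx 28.4$)
$\sqrt{D + 79 \cdot 69} = \sqrt{\frac{142}{5} + 79 \cdot 69} = \sqrt{\frac{142}{5} + 5451} = \sqrt{\frac{27397}{5}} = \frac{\sqrt{136985}}{5}$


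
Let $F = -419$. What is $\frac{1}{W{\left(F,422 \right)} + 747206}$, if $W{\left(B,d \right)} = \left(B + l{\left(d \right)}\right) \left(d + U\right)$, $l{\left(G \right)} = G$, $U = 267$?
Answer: $\frac{1}{749273} \approx 1.3346 \cdot 10^{-6}$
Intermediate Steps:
$W{\left(B,d \right)} = \left(267 + d\right) \left(B + d\right)$ ($W{\left(B,d \right)} = \left(B + d\right) \left(d + 267\right) = \left(B + d\right) \left(267 + d\right) = \left(267 + d\right) \left(B + d\right)$)
$\frac{1}{W{\left(F,422 \right)} + 747206} = \frac{1}{\left(422^{2} + 267 \left(-419\right) + 267 \cdot 422 - 176818\right) + 747206} = \frac{1}{\left(178084 - 111873 + 112674 - 176818\right) + 747206} = \frac{1}{2067 + 747206} = \frac{1}{749273}$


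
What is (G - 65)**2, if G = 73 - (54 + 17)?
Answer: 3969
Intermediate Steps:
G = 2 (G = 73 - 1*71 = 73 - 71 = 2)
(G - 65)**2 = (2 - 65)**2 = (-63)**2 = 3969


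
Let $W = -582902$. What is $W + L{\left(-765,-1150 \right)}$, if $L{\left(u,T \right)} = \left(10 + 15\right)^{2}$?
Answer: $-582277$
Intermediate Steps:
$L{\left(u,T \right)} = 625$ ($L{\left(u,T \right)} = 25^{2} = 625$)
$W + L{\left(-765,-1150 \right)} = -582902 + 625 = -582277$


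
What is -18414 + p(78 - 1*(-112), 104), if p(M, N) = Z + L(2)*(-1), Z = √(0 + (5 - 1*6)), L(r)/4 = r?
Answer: -18422 + I ≈ -18422.0 + 1.0*I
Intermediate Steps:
L(r) = 4*r
Z = I (Z = √(0 + (5 - 6)) = √(0 - 1) = √(-1) = I ≈ 1.0*I)
p(M, N) = -8 + I (p(M, N) = I + (4*2)*(-1) = I + 8*(-1) = I - 8 = -8 + I)
-18414 + p(78 - 1*(-112), 104) = -18414 + (-8 + I) = -18422 + I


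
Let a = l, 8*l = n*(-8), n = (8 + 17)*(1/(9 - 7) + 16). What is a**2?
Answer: 680625/4 ≈ 1.7016e+5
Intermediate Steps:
n = 825/2 (n = 25*(1/2 + 16) = 25*(33/2) = 825/2 ≈ 412.50)
l = -825/2 (l = ((825/2)*(-8))/8 = (1/8)*(-3300) = -825/2 ≈ -412.50)
a = -825/2 ≈ -412.50
a**2 = (-825/2)**2 = 680625/4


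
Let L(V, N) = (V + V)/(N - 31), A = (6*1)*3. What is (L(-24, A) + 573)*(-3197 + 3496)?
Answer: 172431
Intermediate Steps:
A = 18 (A = 6*3 = 18)
L(V, N) = 2*V/(-31 + N) (L(V, N) = (2*V)/(-31 + N) = 2*V/(-31 + N))
(L(-24, A) + 573)*(-3197 + 3496) = (2*(-24)/(-31 + 18) + 573)*(-3197 + 3496) = (2*(-24)/(-13) + 573)*299 = (2*(-24)*(-1/13) + 573)*299 = (48/13 + 573)*299 = (7497/13)*299 = 172431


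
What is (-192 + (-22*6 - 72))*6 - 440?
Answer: -2816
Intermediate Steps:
(-192 + (-22*6 - 72))*6 - 440 = (-192 + (-132 - 72))*6 - 440 = (-192 - 204)*6 - 440 = -396*6 - 440 = -2376 - 440 = -2816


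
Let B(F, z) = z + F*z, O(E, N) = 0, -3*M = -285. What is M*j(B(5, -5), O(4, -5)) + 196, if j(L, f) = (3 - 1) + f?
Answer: 386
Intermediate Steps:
M = 95 (M = -⅓*(-285) = 95)
j(L, f) = 2 + f
M*j(B(5, -5), O(4, -5)) + 196 = 95*(2 + 0) + 196 = 95*2 + 196 = 190 + 196 = 386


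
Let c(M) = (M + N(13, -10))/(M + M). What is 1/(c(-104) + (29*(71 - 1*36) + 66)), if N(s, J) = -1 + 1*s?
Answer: 52/56235 ≈ 0.00092469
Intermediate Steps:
N(s, J) = -1 + s
c(M) = (12 + M)/(2*M) (c(M) = (M + (-1 + 13))/(M + M) = (M + 12)/((2*M)) = (12 + M)*(1/(2*M)) = (12 + M)/(2*M))
1/(c(-104) + (29*(71 - 1*36) + 66)) = 1/((½)*(12 - 104)/(-104) + (29*(71 - 1*36) + 66)) = 1/((½)*(-1/104)*(-92) + (29*(71 - 36) + 66)) = 1/(23/52 + (29*35 + 66)) = 1/(23/52 + (1015 + 66)) = 1/(23/52 + 1081) = 1/(56235/52) = 52/56235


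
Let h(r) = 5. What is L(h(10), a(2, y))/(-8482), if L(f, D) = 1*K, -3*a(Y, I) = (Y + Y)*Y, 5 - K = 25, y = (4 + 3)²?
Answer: 10/4241 ≈ 0.0023579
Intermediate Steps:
y = 49 (y = 7² = 49)
K = -20 (K = 5 - 1*25 = 5 - 25 = -20)
a(Y, I) = -2*Y²/3 (a(Y, I) = -(Y + Y)*Y/3 = -2*Y*Y/3 = -2*Y²/3)
L(f, D) = -20 (L(f, D) = 1*(-20) = -20)
L(h(10), a(2, y))/(-8482) = -20/(-8482) = -20*(-1/8482) = 10/4241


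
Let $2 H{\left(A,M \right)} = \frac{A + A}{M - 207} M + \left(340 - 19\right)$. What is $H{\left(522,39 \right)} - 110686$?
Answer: $- \frac{3098107}{28} \approx -1.1065 \cdot 10^{5}$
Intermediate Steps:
$H{\left(A,M \right)} = \frac{321}{2} + \frac{A M}{-207 + M}$ ($H{\left(A,M \right)} = \frac{\frac{A + A}{M - 207} M + \left(340 - 19\right)}{2} = \frac{\frac{2 A}{-207 + M} M + \left(340 - 19\right)}{2} = \frac{\frac{2 A}{-207 + M} M + 321}{2} = \frac{\frac{2 A M}{-207 + M} + 321}{2} = \frac{321 + \frac{2 A M}{-207 + M}}{2} = \frac{321}{2} + \frac{A M}{-207 + M}$)
$H{\left(522,39 \right)} - 110686 = \frac{-66447 + 321 \cdot 39 + 2 \cdot 522 \cdot 39}{2 \left(-207 + 39\right)} - 110686 = \frac{-66447 + 12519 + 40716}{2 \left(-168\right)} - 110686 = \frac{1}{2} \left(- \frac{1}{168}\right) \left(-13212\right) - 110686 = \frac{1101}{28} - 110686 = - \frac{3098107}{28}$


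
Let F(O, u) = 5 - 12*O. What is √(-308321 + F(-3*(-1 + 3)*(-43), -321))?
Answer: 2*I*√77853 ≈ 558.04*I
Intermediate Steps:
√(-308321 + F(-3*(-1 + 3)*(-43), -321)) = √(-308321 + (5 - 12*(-3*(-1 + 3))*(-43))) = √(-308321 + (5 - 12*(-3*2)*(-43))) = √(-308321 + (5 - (-72)*(-43))) = √(-308321 + (5 - 12*258)) = √(-308321 + (5 - 3096)) = √(-308321 - 3091) = √(-311412) = 2*I*√77853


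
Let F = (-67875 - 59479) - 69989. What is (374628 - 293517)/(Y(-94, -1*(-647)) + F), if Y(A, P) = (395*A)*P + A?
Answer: -81111/24220547 ≈ -0.0033488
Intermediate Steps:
Y(A, P) = A + 395*A*P (Y(A, P) = 395*A*P + A = A + 395*A*P)
F = -197343 (F = -127354 - 69989 = -197343)
(374628 - 293517)/(Y(-94, -1*(-647)) + F) = (374628 - 293517)/(-94*(1 + 395*(-1*(-647))) - 197343) = 81111/(-94*(1 + 395*647) - 197343) = 81111/(-94*(1 + 255565) - 197343) = 81111/(-94*255566 - 197343) = 81111/(-24023204 - 197343) = 81111/(-24220547) = 81111*(-1/24220547) = -81111/24220547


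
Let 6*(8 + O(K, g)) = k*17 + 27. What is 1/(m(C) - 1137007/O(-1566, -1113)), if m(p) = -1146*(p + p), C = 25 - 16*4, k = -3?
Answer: 12/2209663 ≈ 5.4307e-6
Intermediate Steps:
O(K, g) = -12 (O(K, g) = -8 + (-3*17 + 27)/6 = -8 + (-51 + 27)/6 = -8 + (1/6)*(-24) = -8 - 4 = -12)
C = -39 (C = 25 - 64 = -39)
m(p) = -2292*p
1/(m(C) - 1137007/O(-1566, -1113)) = 1/(-2292*(-39) - 1137007/(-12)) = 1/(89388 - 1137007*(-1/12)) = 1/(89388 + 1137007/12) = 1/(2209663/12) = 12/2209663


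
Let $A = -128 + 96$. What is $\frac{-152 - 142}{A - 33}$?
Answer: $\frac{294}{65} \approx 4.5231$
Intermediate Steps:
$A = -32$
$\frac{-152 - 142}{A - 33} = \frac{-152 - 142}{-32 - 33} = - \frac{294}{-65} = \left(-294\right) \left(- \frac{1}{65}\right) = \frac{294}{65}$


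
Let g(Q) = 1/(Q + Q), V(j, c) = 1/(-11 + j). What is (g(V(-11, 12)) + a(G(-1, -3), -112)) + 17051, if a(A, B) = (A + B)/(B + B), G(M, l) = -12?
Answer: 954271/56 ≈ 17041.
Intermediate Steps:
a(A, B) = (A + B)/(2*B) (a(A, B) = (A + B)/((2*B)) = (A + B)*(1/(2*B)) = (A + B)/(2*B))
g(Q) = 1/(2*Q)
(g(V(-11, 12)) + a(G(-1, -3), -112)) + 17051 = (1/(2*(1/(-11 - 11))) + (½)*(-12 - 112)/(-112)) + 17051 = (1/(2*(1/(-22))) + (½)*(-1/112)*(-124)) + 17051 = (1/(2*(-1/22)) + 31/56) + 17051 = ((½)*(-22) + 31/56) + 17051 = (-11 + 31/56) + 17051 = -585/56 + 17051 = 954271/56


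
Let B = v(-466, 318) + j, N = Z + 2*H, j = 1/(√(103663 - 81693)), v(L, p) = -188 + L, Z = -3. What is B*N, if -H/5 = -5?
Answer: -30738 + 47*√130/1690 ≈ -30738.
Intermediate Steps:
H = 25 (H = -5*(-5) = 25)
j = √130/1690 (j = 1/(√21970) = 1/(13*√130) = √130/1690 ≈ 0.0067466)
N = 47 (N = -3 + 2*25 = -3 + 50 = 47)
B = -654 + √130/1690 (B = (-188 - 466) + √130/1690 = -654 + √130/1690 ≈ -653.99)
B*N = (-654 + √130/1690)*47 = -30738 + 47*√130/1690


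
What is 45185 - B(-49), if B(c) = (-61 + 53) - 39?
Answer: 45232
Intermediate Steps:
B(c) = -47 (B(c) = -8 - 39 = -47)
45185 - B(-49) = 45185 - 1*(-47) = 45185 + 47 = 45232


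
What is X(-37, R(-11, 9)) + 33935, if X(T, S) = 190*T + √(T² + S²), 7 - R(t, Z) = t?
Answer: 26905 + √1693 ≈ 26946.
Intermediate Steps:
R(t, Z) = 7 - t
X(T, S) = √(S² + T²) + 190*T (X(T, S) = 190*T + √(S² + T²) = √(S² + T²) + 190*T)
X(-37, R(-11, 9)) + 33935 = (√((7 - 1*(-11))² + (-37)²) + 190*(-37)) + 33935 = (√((7 + 11)² + 1369) - 7030) + 33935 = (√(18² + 1369) - 7030) + 33935 = (√(324 + 1369) - 7030) + 33935 = (√1693 - 7030) + 33935 = (-7030 + √1693) + 33935 = 26905 + √1693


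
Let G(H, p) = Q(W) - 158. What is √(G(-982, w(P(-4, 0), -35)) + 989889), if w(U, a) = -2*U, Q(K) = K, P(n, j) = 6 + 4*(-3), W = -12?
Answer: √989719 ≈ 994.85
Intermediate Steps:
P(n, j) = -6 (P(n, j) = 6 - 12 = -6)
G(H, p) = -170 (G(H, p) = -12 - 158 = -170)
√(G(-982, w(P(-4, 0), -35)) + 989889) = √(-170 + 989889) = √989719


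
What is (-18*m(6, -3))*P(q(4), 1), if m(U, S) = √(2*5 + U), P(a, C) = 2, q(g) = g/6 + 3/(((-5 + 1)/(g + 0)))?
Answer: -144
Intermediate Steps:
q(g) = -7*g/12 (q(g) = g*(⅙) + 3/((-4/g)) = g/6 + 3*(-g/4) = g/6 - 3*g/4 = -7*g/12)
m(U, S) = √(10 + U)
(-18*m(6, -3))*P(q(4), 1) = -18*√(10 + 6)*2 = -18*√16*2 = -18*4*2 = -72*2 = -144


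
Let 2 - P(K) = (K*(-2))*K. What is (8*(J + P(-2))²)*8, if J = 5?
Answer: 14400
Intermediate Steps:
P(K) = 2 + 2*K² (P(K) = 2 - K*(-2)*K = 2 - (-2*K)*K = 2 - (-2)*K² = 2 + 2*K²)
(8*(J + P(-2))²)*8 = (8*(5 + (2 + 2*(-2)²))²)*8 = (8*(5 + (2 + 2*4))²)*8 = (8*(5 + (2 + 8))²)*8 = (8*(5 + 10)²)*8 = (8*15²)*8 = (8*225)*8 = 1800*8 = 14400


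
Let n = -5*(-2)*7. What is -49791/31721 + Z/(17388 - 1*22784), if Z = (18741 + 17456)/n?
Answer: -2850751651/1711665160 ≈ -1.6655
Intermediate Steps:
n = 70 (n = 10*7 = 70)
Z = 5171/10 (Z = (18741 + 17456)/70 = 36197*(1/70) = 5171/10 ≈ 517.10)
-49791/31721 + Z/(17388 - 1*22784) = -49791/31721 + 5171/(10*(17388 - 1*22784)) = -49791*1/31721 + 5171/(10*(17388 - 22784)) = -49791/31721 + (5171/10)/(-5396) = -49791/31721 + (5171/10)*(-1/5396) = -49791/31721 - 5171/53960 = -2850751651/1711665160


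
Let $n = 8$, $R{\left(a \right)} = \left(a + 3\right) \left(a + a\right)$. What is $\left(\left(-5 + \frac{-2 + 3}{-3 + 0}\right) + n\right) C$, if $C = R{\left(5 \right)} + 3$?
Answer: $\frac{664}{3} \approx 221.33$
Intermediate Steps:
$R{\left(a \right)} = 2 a \left(3 + a\right)$ ($R{\left(a \right)} = \left(3 + a\right) 2 a = 2 a \left(3 + a\right)$)
$C = 83$ ($C = 2 \cdot 5 \left(3 + 5\right) + 3 = 2 \cdot 5 \cdot 8 + 3 = 80 + 3 = 83$)
$\left(\left(-5 + \frac{-2 + 3}{-3 + 0}\right) + n\right) C = \left(\left(-5 + \frac{-2 + 3}{-3 + 0}\right) + 8\right) 83 = \left(\left(-5 + 1 \frac{1}{-3}\right) + 8\right) 83 = \left(\left(-5 + 1 \left(- \frac{1}{3}\right)\right) + 8\right) 83 = \left(\left(-5 - \frac{1}{3}\right) + 8\right) 83 = \left(- \frac{16}{3} + 8\right) 83 = \frac{8}{3} \cdot 83 = \frac{664}{3}$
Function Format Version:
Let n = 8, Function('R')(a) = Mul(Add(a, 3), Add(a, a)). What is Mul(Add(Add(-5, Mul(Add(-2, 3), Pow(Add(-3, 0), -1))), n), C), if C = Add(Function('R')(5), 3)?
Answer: Rational(664, 3) ≈ 221.33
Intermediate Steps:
Function('R')(a) = Mul(2, a, Add(3, a)) (Function('R')(a) = Mul(Add(3, a), Mul(2, a)) = Mul(2, a, Add(3, a)))
C = 83 (C = Add(Mul(2, 5, Add(3, 5)), 3) = Add(Mul(2, 5, 8), 3) = Add(80, 3) = 83)
Mul(Add(Add(-5, Mul(Add(-2, 3), Pow(Add(-3, 0), -1))), n), C) = Mul(Add(Add(-5, Mul(Add(-2, 3), Pow(Add(-3, 0), -1))), 8), 83) = Mul(Add(Add(-5, Mul(1, Pow(-3, -1))), 8), 83) = Mul(Add(Add(-5, Mul(1, Rational(-1, 3))), 8), 83) = Mul(Add(Add(-5, Rational(-1, 3)), 8), 83) = Mul(Add(Rational(-16, 3), 8), 83) = Mul(Rational(8, 3), 83) = Rational(664, 3)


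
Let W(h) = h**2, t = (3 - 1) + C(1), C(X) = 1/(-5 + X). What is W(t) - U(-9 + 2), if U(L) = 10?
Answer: -111/16 ≈ -6.9375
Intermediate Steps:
t = 7/4 (t = (3 - 1) + 1/(-5 + 1) = 2 + 1/(-4) = 2 - 1/4 = 7/4 ≈ 1.7500)
W(t) - U(-9 + 2) = (7/4)**2 - 1*10 = 49/16 - 10 = -111/16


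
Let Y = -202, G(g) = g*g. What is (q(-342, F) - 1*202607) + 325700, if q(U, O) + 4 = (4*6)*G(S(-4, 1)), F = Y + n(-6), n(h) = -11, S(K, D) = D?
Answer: 123113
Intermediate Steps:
G(g) = g²
F = -213 (F = -202 - 11 = -213)
q(U, O) = 20 (q(U, O) = -4 + (4*6)*1² = -4 + 24*1 = -4 + 24 = 20)
(q(-342, F) - 1*202607) + 325700 = (20 - 1*202607) + 325700 = (20 - 202607) + 325700 = -202587 + 325700 = 123113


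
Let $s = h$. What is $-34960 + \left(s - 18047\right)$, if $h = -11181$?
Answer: $-64188$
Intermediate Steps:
$s = -11181$
$-34960 + \left(s - 18047\right) = -34960 - 29228 = -64188$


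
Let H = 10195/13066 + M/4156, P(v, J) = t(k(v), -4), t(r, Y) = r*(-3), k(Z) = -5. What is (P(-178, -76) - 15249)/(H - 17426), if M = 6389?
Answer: 413620588632/473072980501 ≈ 0.87433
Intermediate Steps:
t(r, Y) = -3*r
P(v, J) = 15 (P(v, J) = -3*(-5) = 15)
H = 62924547/27151148 (H = 10195/13066 + 6389/4156 = 62924547/27151148 ≈ 2.3176)
(P(-178, -76) - 15249)/(H - 17426) = (15 - 15249)/(62924547/27151148 - 17426) = -15234/(-473072980501/27151148) = -15234*(-27151148/473072980501) = 413620588632/473072980501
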